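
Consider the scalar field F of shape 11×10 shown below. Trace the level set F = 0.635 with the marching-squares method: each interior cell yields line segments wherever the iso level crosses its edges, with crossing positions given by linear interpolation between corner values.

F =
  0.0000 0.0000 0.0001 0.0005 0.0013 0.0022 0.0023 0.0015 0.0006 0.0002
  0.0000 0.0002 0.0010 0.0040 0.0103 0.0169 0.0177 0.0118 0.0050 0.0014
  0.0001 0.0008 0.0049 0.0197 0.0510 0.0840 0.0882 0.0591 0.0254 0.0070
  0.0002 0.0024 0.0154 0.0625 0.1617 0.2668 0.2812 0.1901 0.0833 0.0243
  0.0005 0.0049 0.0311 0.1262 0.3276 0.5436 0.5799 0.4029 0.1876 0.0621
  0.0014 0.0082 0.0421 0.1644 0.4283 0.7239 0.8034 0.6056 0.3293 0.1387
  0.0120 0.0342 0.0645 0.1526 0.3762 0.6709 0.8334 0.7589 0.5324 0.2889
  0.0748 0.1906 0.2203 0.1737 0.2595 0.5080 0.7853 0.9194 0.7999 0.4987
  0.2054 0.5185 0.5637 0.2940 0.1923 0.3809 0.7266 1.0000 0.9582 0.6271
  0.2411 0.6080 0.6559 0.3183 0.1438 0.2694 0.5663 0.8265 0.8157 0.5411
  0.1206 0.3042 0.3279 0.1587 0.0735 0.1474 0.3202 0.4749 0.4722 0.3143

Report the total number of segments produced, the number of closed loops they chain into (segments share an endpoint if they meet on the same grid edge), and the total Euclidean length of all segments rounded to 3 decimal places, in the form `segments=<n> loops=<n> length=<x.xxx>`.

segments=22 loops=2 length=15.879

cell (4,4): code 0100 → (4.507,5.000)–(5.000,4.699)
cell (4,5): code 1100 → (4.247,6.000)–(4.507,5.000)
cell (4,6): code 1000 → (5.000,6.851)–(4.247,6.000)
cell (5,4): code 0110 → (5.000,4.699)–(6.000,4.878)
cell (5,6): code 1101 → (5.192,7.000)–(5.000,6.851)
cell (5,7): code 1000 → (6.000,7.547)–(5.192,7.000)
cell (6,4): code 0010 → (6.000,4.878)–(6.220,5.000)
cell (6,5): code 0111 → (6.220,5.000)–(7.000,5.458)
cell (6,7): code 1101 → (6.384,8.000)–(6.000,7.547)
cell (6,8): code 1000 → (7.000,8.547)–(6.384,8.000)
cell (7,5): code 0110 → (7.000,5.458)–(8.000,5.735)
cell (7,8): code 1001 → (8.000,8.976)–(7.000,8.547)
cell (8,1): code 0100 → (8.773,2.000)–(9.000,1.564)
cell (8,2): code 1000 → (9.000,2.062)–(8.773,2.000)
cell (8,5): code 0010 → (8.000,5.735)–(8.571,6.000)
cell (8,6): code 0111 → (8.571,6.000)–(9.000,6.264)
cell (8,8): code 1001 → (9.000,8.658)–(8.000,8.976)
cell (9,1): code 0010 → (9.000,1.564)–(9.064,2.000)
cell (9,2): code 0001 → (9.064,2.000)–(9.000,2.062)
cell (9,6): code 0010 → (9.000,6.264)–(9.545,7.000)
cell (9,7): code 0011 → (9.545,7.000)–(9.526,8.000)
cell (9,8): code 0001 → (9.526,8.000)–(9.000,8.658)
total: 22 segments, chained into 2 closed loop(s), length Σ = 15.879255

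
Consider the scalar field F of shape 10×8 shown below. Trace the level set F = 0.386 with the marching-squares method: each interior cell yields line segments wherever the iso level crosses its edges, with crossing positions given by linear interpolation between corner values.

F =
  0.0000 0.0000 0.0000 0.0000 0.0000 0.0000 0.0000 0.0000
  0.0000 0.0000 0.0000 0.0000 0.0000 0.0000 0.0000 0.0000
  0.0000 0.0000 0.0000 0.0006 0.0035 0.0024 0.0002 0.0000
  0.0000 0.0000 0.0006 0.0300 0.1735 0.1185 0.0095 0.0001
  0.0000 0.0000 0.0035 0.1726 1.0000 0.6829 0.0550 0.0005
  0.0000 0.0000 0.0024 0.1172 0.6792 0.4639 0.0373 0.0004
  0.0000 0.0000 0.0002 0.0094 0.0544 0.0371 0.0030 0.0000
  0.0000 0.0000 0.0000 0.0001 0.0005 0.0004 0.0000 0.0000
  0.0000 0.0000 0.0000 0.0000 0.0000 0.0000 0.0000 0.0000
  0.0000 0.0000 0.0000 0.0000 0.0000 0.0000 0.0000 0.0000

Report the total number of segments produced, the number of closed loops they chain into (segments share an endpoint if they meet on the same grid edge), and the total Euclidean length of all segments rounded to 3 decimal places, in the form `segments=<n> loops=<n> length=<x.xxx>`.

cell (3,3): code 0100 → (3.257,4.000)–(4.000,3.258)
cell (3,4): code 1100 → (3.474,5.000)–(3.257,4.000)
cell (3,5): code 1000 → (4.000,5.473)–(3.474,5.000)
cell (4,3): code 0110 → (4.000,3.258)–(5.000,3.478)
cell (4,5): code 1001 → (5.000,5.183)–(4.000,5.473)
cell (5,3): code 0010 → (5.000,3.478)–(5.469,4.000)
cell (5,4): code 0011 → (5.469,4.000)–(5.183,5.000)
cell (5,5): code 0001 → (5.183,5.000)–(5.000,5.183)
total: 8 segments, chained into 1 closed loop(s), length Σ = 6.846057

segments=8 loops=1 length=6.846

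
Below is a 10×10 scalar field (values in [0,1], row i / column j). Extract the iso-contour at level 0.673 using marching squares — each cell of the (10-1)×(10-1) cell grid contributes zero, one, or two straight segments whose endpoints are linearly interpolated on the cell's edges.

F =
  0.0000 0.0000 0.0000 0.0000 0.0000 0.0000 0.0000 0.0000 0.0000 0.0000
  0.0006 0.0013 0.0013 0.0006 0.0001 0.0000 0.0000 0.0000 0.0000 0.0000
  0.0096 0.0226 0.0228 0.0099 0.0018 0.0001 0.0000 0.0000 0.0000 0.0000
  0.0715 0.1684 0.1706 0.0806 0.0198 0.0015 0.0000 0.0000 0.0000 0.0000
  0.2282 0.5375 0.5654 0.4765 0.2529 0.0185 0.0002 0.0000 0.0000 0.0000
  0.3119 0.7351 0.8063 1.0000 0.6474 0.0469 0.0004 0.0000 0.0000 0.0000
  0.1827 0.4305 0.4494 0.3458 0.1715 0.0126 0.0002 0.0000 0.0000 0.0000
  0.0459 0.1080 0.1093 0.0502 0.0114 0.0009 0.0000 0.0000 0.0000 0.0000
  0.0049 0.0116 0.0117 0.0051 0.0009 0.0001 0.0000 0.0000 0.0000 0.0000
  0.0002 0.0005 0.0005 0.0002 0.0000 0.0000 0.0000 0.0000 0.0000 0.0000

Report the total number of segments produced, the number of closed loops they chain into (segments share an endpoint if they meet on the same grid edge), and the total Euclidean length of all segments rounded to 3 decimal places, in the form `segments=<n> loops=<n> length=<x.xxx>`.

cell (4,0): code 0100 → (4.686,1.000)–(5.000,0.853)
cell (4,1): code 1100 → (4.447,2.000)–(4.686,1.000)
cell (4,2): code 1100 → (4.375,3.000)–(4.447,2.000)
cell (4,3): code 1000 → (5.000,3.927)–(4.375,3.000)
cell (5,0): code 0010 → (5.000,0.853)–(5.204,1.000)
cell (5,1): code 0011 → (5.204,1.000)–(5.373,2.000)
cell (5,2): code 0011 → (5.373,2.000)–(5.500,3.000)
cell (5,3): code 0001 → (5.500,3.000)–(5.000,3.927)
total: 8 segments, chained into 1 closed loop(s), length Σ = 6.822651

segments=8 loops=1 length=6.823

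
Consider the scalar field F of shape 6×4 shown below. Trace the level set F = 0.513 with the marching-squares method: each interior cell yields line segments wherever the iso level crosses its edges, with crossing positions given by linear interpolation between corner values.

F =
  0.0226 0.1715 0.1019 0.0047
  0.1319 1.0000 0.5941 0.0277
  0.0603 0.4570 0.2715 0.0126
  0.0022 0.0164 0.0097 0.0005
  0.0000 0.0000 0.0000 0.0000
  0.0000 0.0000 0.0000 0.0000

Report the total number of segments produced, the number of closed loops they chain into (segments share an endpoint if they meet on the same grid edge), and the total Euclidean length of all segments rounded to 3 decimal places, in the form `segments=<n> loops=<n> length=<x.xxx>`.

cell (0,0): code 0100 → (0.412,1.000)–(1.000,0.439)
cell (0,1): code 1100 → (0.835,2.000)–(0.412,1.000)
cell (0,2): code 1000 → (1.000,2.143)–(0.835,2.000)
cell (1,0): code 0010 → (1.000,0.439)–(1.897,1.000)
cell (1,1): code 0011 → (1.897,1.000)–(1.251,2.000)
cell (1,2): code 0001 → (1.251,2.000)–(1.000,2.143)
total: 6 segments, chained into 1 closed loop(s), length Σ = 4.654049

segments=6 loops=1 length=4.654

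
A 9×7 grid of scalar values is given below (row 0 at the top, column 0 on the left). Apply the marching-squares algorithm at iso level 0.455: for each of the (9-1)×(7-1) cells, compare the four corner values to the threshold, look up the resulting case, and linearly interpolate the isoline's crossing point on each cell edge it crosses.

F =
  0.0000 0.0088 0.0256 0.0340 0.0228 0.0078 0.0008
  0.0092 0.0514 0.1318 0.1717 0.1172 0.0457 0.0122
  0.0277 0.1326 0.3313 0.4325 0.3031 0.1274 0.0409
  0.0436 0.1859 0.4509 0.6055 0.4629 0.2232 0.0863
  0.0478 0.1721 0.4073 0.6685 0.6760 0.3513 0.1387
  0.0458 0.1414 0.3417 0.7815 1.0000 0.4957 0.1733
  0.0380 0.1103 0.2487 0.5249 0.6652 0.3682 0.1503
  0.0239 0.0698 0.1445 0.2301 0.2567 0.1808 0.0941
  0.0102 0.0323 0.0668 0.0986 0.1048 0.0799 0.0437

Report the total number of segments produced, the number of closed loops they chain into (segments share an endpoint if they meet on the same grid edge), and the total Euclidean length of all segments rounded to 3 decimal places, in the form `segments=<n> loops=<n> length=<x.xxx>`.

cell (2,2): code 0100 → (2.130,3.000)–(3.000,2.027)
cell (2,3): code 1100 → (2.951,4.000)–(2.130,3.000)
cell (2,4): code 1000 → (3.000,4.033)–(2.951,4.000)
cell (3,2): code 0110 → (3.000,2.027)–(4.000,2.183)
cell (3,4): code 1001 → (4.000,4.681)–(3.000,4.033)
cell (4,2): code 0110 → (4.000,2.183)–(5.000,2.258)
cell (4,4): code 1101 → (4.718,5.000)–(4.000,4.681)
cell (4,5): code 1000 → (5.000,5.126)–(4.718,5.000)
cell (5,2): code 0110 → (5.000,2.258)–(6.000,2.747)
cell (5,4): code 1011 → (6.000,4.708)–(5.319,5.000)
cell (5,5): code 0001 → (5.319,5.000)–(5.000,5.126)
cell (6,2): code 0010 → (6.000,2.747)–(6.237,3.000)
cell (6,3): code 0011 → (6.237,3.000)–(6.515,4.000)
cell (6,4): code 0001 → (6.515,4.000)–(6.000,4.708)
total: 14 segments, chained into 1 closed loop(s), length Σ = 11.416665

segments=14 loops=1 length=11.417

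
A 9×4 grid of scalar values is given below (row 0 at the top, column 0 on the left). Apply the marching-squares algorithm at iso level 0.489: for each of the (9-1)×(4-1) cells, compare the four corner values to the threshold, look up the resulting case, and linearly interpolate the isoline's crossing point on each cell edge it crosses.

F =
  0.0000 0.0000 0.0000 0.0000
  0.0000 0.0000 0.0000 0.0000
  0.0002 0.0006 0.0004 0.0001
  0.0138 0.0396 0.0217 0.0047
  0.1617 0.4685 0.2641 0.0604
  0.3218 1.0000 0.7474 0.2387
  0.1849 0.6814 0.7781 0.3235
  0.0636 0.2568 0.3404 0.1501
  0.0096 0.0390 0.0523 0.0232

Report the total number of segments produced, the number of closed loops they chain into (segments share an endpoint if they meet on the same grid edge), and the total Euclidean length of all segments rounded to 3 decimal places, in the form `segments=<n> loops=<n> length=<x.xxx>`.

segments=8 loops=1 length=7.654

cell (4,0): code 0100 → (4.039,1.000)–(5.000,0.247)
cell (4,1): code 1100 → (4.465,2.000)–(4.039,1.000)
cell (4,2): code 1000 → (5.000,2.508)–(4.465,2.000)
cell (5,0): code 0110 → (5.000,0.247)–(6.000,0.612)
cell (5,2): code 1001 → (6.000,2.636)–(5.000,2.508)
cell (6,0): code 0010 → (6.000,0.612)–(6.453,1.000)
cell (6,1): code 0011 → (6.453,1.000)–(6.660,2.000)
cell (6,2): code 0001 → (6.660,2.000)–(6.000,2.636)
total: 8 segments, chained into 1 closed loop(s), length Σ = 7.653652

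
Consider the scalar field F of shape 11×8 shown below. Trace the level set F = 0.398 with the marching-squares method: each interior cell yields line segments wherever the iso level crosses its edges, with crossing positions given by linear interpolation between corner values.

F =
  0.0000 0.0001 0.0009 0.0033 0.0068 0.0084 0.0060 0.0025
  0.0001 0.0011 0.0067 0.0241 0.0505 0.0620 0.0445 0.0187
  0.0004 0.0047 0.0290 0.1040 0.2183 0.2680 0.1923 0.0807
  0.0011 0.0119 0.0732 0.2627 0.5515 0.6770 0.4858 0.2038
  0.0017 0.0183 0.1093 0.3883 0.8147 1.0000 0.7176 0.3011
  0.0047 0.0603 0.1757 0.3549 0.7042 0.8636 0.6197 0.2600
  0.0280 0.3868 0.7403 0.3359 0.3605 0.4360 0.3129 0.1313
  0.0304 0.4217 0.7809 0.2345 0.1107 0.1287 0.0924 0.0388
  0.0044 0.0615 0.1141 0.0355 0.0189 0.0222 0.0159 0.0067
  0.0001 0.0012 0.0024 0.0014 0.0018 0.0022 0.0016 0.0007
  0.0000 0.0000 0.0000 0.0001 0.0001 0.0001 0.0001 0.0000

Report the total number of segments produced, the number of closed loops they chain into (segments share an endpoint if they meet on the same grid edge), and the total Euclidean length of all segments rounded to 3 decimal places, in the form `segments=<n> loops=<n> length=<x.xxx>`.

segments=22 loops=2 length=18.060

cell (2,3): code 0100 → (2.539,4.000)–(3.000,3.468)
cell (2,4): code 1100 → (2.318,5.000)–(2.539,4.000)
cell (2,5): code 1100 → (2.701,6.000)–(2.318,5.000)
cell (2,6): code 1000 → (3.000,6.311)–(2.701,6.000)
cell (3,3): code 0110 → (3.000,3.468)–(4.000,3.023)
cell (3,6): code 1001 → (4.000,6.767)–(3.000,6.311)
cell (4,3): code 0110 → (4.000,3.023)–(5.000,3.123)
cell (4,6): code 1001 → (5.000,6.616)–(4.000,6.767)
cell (5,1): code 0100 → (5.394,2.000)–(6.000,1.032)
cell (5,2): code 1000 → (6.000,2.846)–(5.394,2.000)
cell (5,3): code 0010 → (5.000,3.123)–(5.891,4.000)
cell (5,4): code 0111 → (5.891,4.000)–(6.000,4.497)
cell (5,5): code 1011 → (6.000,5.309)–(5.723,6.000)
cell (5,6): code 0001 → (5.723,6.000)–(5.000,6.616)
cell (6,0): code 0100 → (6.321,1.000)–(7.000,0.939)
cell (6,1): code 1110 → (6.000,1.032)–(6.321,1.000)
cell (6,2): code 1001 → (7.000,2.701)–(6.000,2.846)
cell (6,4): code 0010 → (6.000,4.497)–(6.124,5.000)
cell (6,5): code 0001 → (6.124,5.000)–(6.000,5.309)
cell (7,0): code 0010 → (7.000,0.939)–(7.066,1.000)
cell (7,1): code 0011 → (7.066,1.000)–(7.574,2.000)
cell (7,2): code 0001 → (7.574,2.000)–(7.000,2.701)
total: 22 segments, chained into 2 closed loop(s), length Σ = 18.060043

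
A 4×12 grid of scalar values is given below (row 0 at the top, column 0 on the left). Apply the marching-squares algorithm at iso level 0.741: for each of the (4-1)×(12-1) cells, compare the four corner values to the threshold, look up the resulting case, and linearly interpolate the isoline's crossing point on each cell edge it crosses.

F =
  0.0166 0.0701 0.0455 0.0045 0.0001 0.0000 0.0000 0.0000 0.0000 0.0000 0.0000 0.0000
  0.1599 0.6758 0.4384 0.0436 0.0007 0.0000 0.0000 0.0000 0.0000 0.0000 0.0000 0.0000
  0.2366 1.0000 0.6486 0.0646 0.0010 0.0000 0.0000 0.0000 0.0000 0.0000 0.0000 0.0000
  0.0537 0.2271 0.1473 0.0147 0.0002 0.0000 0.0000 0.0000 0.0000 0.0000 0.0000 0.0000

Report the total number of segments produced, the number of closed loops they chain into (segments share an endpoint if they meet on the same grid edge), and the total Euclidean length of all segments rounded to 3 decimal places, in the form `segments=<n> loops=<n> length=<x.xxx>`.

segments=4 loops=1 length=3.241

cell (1,0): code 0100 → (1.201,1.000)–(2.000,0.661)
cell (1,1): code 1000 → (2.000,1.737)–(1.201,1.000)
cell (2,0): code 0010 → (2.000,0.661)–(2.335,1.000)
cell (2,1): code 0001 → (2.335,1.000)–(2.000,1.737)
total: 4 segments, chained into 1 closed loop(s), length Σ = 3.241416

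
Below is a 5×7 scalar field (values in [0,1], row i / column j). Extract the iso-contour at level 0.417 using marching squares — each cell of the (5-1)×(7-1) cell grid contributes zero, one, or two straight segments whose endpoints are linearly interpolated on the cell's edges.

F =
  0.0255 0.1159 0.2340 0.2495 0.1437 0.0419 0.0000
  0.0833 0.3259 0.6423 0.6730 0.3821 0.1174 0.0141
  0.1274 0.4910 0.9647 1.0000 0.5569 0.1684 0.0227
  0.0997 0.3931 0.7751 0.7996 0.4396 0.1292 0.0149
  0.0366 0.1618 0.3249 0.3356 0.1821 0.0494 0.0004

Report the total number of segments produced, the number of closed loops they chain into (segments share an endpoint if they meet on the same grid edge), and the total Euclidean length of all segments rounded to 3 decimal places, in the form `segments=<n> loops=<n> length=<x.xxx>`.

segments=14 loops=1 length=10.856

cell (0,1): code 0100 → (0.448,2.000)–(1.000,1.288)
cell (0,2): code 1100 → (0.396,3.000)–(0.448,2.000)
cell (0,3): code 1000 → (1.000,3.880)–(0.396,3.000)
cell (1,0): code 0100 → (1.552,1.000)–(2.000,0.796)
cell (1,1): code 1110 → (1.000,1.288)–(1.552,1.000)
cell (1,3): code 1101 → (1.200,4.000)–(1.000,3.880)
cell (1,4): code 1000 → (2.000,4.360)–(1.200,4.000)
cell (2,0): code 0010 → (2.000,0.796)–(2.756,1.000)
cell (2,1): code 0111 → (2.756,1.000)–(3.000,1.063)
cell (2,4): code 1001 → (3.000,4.073)–(2.000,4.360)
cell (3,1): code 0010 → (3.000,1.063)–(3.795,2.000)
cell (3,2): code 0011 → (3.795,2.000)–(3.825,3.000)
cell (3,3): code 0011 → (3.825,3.000)–(3.088,4.000)
cell (3,4): code 0001 → (3.088,4.000)–(3.000,4.073)
total: 14 segments, chained into 1 closed loop(s), length Σ = 10.856347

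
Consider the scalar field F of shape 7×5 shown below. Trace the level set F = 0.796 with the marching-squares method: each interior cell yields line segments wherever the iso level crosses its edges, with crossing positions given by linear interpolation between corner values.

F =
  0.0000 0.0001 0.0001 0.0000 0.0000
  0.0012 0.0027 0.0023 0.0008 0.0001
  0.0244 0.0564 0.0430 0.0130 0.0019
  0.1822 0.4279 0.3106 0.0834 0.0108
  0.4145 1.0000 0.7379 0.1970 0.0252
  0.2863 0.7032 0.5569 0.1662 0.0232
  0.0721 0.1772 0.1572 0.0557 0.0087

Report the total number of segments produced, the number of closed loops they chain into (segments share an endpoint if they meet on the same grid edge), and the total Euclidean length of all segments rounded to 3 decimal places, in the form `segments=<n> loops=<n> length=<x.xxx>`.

cell (3,0): code 0100 → (3.643,1.000)–(4.000,0.652)
cell (3,1): code 1000 → (4.000,1.778)–(3.643,1.000)
cell (4,0): code 0010 → (4.000,0.652)–(4.687,1.000)
cell (4,1): code 0001 → (4.687,1.000)–(4.000,1.778)
total: 4 segments, chained into 1 closed loop(s), length Σ = 3.163639

segments=4 loops=1 length=3.164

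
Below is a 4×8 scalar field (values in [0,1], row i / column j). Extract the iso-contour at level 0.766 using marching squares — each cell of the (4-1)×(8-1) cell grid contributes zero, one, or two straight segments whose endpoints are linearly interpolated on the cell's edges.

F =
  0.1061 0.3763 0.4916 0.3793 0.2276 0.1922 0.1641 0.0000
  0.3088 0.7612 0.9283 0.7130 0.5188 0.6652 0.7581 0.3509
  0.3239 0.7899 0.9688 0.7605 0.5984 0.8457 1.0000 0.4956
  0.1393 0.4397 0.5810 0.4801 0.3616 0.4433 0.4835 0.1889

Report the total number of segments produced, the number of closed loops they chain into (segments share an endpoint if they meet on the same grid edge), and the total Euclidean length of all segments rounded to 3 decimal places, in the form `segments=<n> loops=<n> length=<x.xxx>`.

segments=14 loops=2 length=11.005

cell (0,1): code 0100 → (0.628,2.000)–(1.000,1.029)
cell (0,2): code 1000 → (1.000,2.754)–(0.628,2.000)
cell (1,0): code 0100 → (1.167,1.000)–(2.000,0.949)
cell (1,1): code 1110 → (1.000,1.029)–(1.167,1.000)
cell (1,2): code 1001 → (2.000,2.974)–(1.000,2.754)
cell (1,4): code 0100 → (1.558,5.000)–(2.000,4.678)
cell (1,5): code 1100 → (1.033,6.000)–(1.558,5.000)
cell (1,6): code 1000 → (2.000,6.464)–(1.033,6.000)
cell (2,0): code 0010 → (2.000,0.949)–(2.068,1.000)
cell (2,1): code 0011 → (2.068,1.000)–(2.523,2.000)
cell (2,2): code 0001 → (2.523,2.000)–(2.000,2.974)
cell (2,4): code 0010 → (2.000,4.678)–(2.198,5.000)
cell (2,5): code 0011 → (2.198,5.000)–(2.453,6.000)
cell (2,6): code 0001 → (2.453,6.000)–(2.000,6.464)
total: 14 segments, chained into 2 closed loop(s), length Σ = 11.005363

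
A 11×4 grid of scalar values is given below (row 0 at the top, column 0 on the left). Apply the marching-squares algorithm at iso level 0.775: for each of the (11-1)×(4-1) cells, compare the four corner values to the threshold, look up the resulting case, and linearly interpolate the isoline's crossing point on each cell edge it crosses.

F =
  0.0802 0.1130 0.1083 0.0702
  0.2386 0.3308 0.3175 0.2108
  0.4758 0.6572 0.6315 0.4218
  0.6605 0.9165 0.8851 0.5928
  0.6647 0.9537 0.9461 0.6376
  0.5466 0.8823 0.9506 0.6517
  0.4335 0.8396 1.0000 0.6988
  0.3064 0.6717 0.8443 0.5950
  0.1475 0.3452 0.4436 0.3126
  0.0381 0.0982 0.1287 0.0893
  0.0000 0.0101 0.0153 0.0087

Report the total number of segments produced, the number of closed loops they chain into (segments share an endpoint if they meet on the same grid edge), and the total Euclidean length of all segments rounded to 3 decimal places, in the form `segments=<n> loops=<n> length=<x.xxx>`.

segments=14 loops=1 length=11.589

cell (2,0): code 0100 → (2.454,1.000)–(3.000,0.447)
cell (2,1): code 1100 → (2.566,2.000)–(2.454,1.000)
cell (2,2): code 1000 → (3.000,2.377)–(2.566,2.000)
cell (3,0): code 0110 → (3.000,0.447)–(4.000,0.382)
cell (3,2): code 1001 → (4.000,2.555)–(3.000,2.377)
cell (4,0): code 0110 → (4.000,0.382)–(5.000,0.680)
cell (4,2): code 1001 → (5.000,2.587)–(4.000,2.555)
cell (5,0): code 0110 → (5.000,0.680)–(6.000,0.841)
cell (5,2): code 1001 → (6.000,2.747)–(5.000,2.587)
cell (6,0): code 0010 → (6.000,0.841)–(6.385,1.000)
cell (6,1): code 0111 → (6.385,1.000)–(7.000,1.598)
cell (6,2): code 1001 → (7.000,2.278)–(6.000,2.747)
cell (7,1): code 0010 → (7.000,1.598)–(7.173,2.000)
cell (7,2): code 0001 → (7.173,2.000)–(7.000,2.278)
total: 14 segments, chained into 1 closed loop(s), length Σ = 11.588970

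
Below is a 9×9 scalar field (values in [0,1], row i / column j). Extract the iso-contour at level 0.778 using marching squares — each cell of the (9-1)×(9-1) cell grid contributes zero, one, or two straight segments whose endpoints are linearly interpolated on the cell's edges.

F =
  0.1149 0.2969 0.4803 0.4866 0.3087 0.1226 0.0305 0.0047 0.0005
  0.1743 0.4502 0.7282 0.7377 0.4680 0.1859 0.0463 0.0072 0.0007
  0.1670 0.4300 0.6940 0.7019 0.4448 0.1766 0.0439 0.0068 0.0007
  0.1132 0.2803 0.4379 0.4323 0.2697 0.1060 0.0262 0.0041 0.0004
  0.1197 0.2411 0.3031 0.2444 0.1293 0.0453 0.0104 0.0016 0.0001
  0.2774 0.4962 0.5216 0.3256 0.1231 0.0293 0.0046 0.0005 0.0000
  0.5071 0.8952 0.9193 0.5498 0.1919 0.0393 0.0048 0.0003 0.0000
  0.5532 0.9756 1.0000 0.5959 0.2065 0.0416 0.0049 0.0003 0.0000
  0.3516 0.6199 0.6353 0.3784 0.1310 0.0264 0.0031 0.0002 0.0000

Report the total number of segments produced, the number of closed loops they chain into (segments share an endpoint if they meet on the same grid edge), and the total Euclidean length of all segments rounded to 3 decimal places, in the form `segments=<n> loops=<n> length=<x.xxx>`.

segments=8 loops=1 length=6.520

cell (5,0): code 0100 → (5.706,1.000)–(6.000,0.698)
cell (5,1): code 1100 → (5.645,2.000)–(5.706,1.000)
cell (5,2): code 1000 → (6.000,2.382)–(5.645,2.000)
cell (6,0): code 0110 → (6.000,0.698)–(7.000,0.532)
cell (6,2): code 1001 → (7.000,2.549)–(6.000,2.382)
cell (7,0): code 0010 → (7.000,0.532)–(7.556,1.000)
cell (7,1): code 0011 → (7.556,1.000)–(7.609,2.000)
cell (7,2): code 0001 → (7.609,2.000)–(7.000,2.549)
total: 8 segments, chained into 1 closed loop(s), length Σ = 6.520289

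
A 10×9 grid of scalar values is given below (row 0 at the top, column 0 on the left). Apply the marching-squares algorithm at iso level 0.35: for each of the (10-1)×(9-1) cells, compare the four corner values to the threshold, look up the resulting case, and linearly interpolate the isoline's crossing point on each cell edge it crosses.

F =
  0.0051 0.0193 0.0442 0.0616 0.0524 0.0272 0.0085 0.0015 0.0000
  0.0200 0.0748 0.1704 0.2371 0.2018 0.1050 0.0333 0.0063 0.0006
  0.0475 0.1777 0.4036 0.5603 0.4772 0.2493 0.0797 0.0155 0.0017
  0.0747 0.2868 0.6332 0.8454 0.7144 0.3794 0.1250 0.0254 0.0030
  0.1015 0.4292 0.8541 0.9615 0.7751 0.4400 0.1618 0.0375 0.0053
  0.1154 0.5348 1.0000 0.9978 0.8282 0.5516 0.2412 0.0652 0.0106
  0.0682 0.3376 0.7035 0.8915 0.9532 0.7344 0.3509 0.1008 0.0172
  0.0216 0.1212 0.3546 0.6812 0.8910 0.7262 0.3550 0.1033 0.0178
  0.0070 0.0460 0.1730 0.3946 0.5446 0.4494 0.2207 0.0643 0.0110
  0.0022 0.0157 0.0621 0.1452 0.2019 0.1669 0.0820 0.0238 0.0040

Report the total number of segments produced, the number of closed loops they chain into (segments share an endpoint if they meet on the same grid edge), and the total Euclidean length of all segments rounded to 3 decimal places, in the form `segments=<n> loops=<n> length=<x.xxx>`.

cell (1,1): code 0100 → (1.770,2.000)–(2.000,1.763)
cell (1,2): code 1100 → (1.349,3.000)–(1.770,2.000)
cell (1,3): code 1100 → (1.538,4.000)–(1.349,3.000)
cell (1,4): code 1000 → (2.000,4.558)–(1.538,4.000)
cell (2,1): code 0110 → (2.000,1.763)–(3.000,1.182)
cell (2,4): code 1101 → (2.774,5.000)–(2.000,4.558)
cell (2,5): code 1000 → (3.000,5.116)–(2.774,5.000)
cell (3,0): code 0100 → (3.444,1.000)–(4.000,0.758)
cell (3,1): code 1110 → (3.000,1.182)–(3.444,1.000)
cell (3,5): code 1001 → (4.000,5.324)–(3.000,5.116)
cell (4,0): code 0110 → (4.000,0.758)–(5.000,0.559)
cell (4,5): code 1001 → (5.000,5.649)–(4.000,5.324)
cell (5,0): code 0010 → (5.000,0.559)–(5.937,1.000)
cell (5,1): code 0111 → (5.937,1.000)–(6.000,1.034)
cell (5,5): code 1101 → (5.992,6.000)–(5.000,5.649)
cell (5,6): code 1000 → (6.000,6.004)–(5.992,6.000)
cell (6,1): code 0110 → (6.000,1.034)–(7.000,1.980)
cell (6,6): code 1001 → (7.000,6.020)–(6.000,6.004)
cell (7,1): code 0010 → (7.000,1.980)–(7.025,2.000)
cell (7,2): code 0111 → (7.025,2.000)–(8.000,2.799)
cell (7,5): code 1011 → (8.000,5.435)–(7.037,6.000)
cell (7,6): code 0001 → (7.037,6.000)–(7.000,6.020)
cell (8,2): code 0010 → (8.000,2.799)–(8.179,3.000)
cell (8,3): code 0011 → (8.179,3.000)–(8.568,4.000)
cell (8,4): code 0011 → (8.568,4.000)–(8.352,5.000)
cell (8,5): code 0001 → (8.352,5.000)–(8.000,5.435)
total: 26 segments, chained into 1 closed loop(s), length Σ = 19.557967

segments=26 loops=1 length=19.558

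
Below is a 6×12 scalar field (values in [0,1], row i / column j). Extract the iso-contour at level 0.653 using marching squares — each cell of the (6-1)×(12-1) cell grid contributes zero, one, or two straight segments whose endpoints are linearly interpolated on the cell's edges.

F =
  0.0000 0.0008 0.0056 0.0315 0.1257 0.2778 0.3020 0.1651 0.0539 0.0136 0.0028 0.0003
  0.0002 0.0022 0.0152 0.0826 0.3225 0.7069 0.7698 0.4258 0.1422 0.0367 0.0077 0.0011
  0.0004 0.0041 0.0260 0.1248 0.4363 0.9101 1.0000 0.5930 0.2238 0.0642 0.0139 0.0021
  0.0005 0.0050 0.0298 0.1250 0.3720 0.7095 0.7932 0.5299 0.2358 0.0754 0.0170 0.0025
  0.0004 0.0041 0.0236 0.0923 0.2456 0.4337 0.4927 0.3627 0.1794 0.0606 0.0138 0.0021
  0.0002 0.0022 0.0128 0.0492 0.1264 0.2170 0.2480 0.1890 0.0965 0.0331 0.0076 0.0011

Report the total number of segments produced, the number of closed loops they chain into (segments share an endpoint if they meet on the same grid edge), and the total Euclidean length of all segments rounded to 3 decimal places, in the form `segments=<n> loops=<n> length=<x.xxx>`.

segments=10 loops=1 length=7.943

cell (0,4): code 0100 → (0.874,5.000)–(1.000,4.860)
cell (0,5): code 1100 → (0.750,6.000)–(0.874,5.000)
cell (0,6): code 1000 → (1.000,6.340)–(0.750,6.000)
cell (1,4): code 0110 → (1.000,4.860)–(2.000,4.457)
cell (1,6): code 1001 → (2.000,6.853)–(1.000,6.340)
cell (2,4): code 0110 → (2.000,4.457)–(3.000,4.833)
cell (2,6): code 1001 → (3.000,6.532)–(2.000,6.853)
cell (3,4): code 0010 → (3.000,4.833)–(3.205,5.000)
cell (3,5): code 0011 → (3.205,5.000)–(3.467,6.000)
cell (3,6): code 0001 → (3.467,6.000)–(3.000,6.532)
total: 10 segments, chained into 1 closed loop(s), length Σ = 7.943493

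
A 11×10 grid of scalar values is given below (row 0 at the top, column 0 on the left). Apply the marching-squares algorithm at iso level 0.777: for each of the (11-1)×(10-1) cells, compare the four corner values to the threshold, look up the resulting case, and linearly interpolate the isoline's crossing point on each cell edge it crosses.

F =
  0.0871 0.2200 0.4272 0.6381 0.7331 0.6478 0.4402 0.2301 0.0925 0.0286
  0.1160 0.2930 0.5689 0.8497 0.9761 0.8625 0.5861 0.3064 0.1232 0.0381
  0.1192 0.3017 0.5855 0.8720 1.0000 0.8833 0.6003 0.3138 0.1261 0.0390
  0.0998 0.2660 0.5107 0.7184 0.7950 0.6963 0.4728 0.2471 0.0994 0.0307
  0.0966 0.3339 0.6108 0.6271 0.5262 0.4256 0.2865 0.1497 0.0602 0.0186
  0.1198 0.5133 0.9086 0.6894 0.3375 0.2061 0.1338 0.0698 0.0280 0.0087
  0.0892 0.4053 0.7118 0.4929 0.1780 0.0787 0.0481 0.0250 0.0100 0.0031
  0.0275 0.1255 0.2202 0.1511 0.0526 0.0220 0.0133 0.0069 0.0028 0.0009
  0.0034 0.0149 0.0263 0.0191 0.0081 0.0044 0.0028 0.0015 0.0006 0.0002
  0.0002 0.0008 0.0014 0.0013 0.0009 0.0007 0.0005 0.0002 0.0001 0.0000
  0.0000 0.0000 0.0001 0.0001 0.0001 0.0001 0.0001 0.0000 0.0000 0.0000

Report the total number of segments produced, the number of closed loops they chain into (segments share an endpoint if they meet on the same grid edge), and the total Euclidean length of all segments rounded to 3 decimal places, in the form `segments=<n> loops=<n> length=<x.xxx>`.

segments=16 loops=2 length=11.677

cell (0,2): code 0100 → (0.656,3.000)–(1.000,2.741)
cell (0,3): code 1100 → (0.181,4.000)–(0.656,3.000)
cell (0,4): code 1100 → (0.602,5.000)–(0.181,4.000)
cell (0,5): code 1000 → (1.000,5.309)–(0.602,5.000)
cell (1,2): code 0110 → (1.000,2.741)–(2.000,2.668)
cell (1,5): code 1001 → (2.000,5.376)–(1.000,5.309)
cell (2,2): code 0010 → (2.000,2.668)–(2.618,3.000)
cell (2,3): code 0111 → (2.618,3.000)–(3.000,3.765)
cell (2,4): code 1011 → (3.000,4.182)–(2.568,5.000)
cell (2,5): code 0001 → (2.568,5.000)–(2.000,5.376)
cell (3,3): code 0010 → (3.000,3.765)–(3.067,4.000)
cell (3,4): code 0001 → (3.067,4.000)–(3.000,4.182)
cell (4,1): code 0100 → (4.558,2.000)–(5.000,1.667)
cell (4,2): code 1000 → (5.000,2.600)–(4.558,2.000)
cell (5,1): code 0010 → (5.000,1.667)–(5.669,2.000)
cell (5,2): code 0001 → (5.669,2.000)–(5.000,2.600)
total: 16 segments, chained into 2 closed loop(s), length Σ = 11.677263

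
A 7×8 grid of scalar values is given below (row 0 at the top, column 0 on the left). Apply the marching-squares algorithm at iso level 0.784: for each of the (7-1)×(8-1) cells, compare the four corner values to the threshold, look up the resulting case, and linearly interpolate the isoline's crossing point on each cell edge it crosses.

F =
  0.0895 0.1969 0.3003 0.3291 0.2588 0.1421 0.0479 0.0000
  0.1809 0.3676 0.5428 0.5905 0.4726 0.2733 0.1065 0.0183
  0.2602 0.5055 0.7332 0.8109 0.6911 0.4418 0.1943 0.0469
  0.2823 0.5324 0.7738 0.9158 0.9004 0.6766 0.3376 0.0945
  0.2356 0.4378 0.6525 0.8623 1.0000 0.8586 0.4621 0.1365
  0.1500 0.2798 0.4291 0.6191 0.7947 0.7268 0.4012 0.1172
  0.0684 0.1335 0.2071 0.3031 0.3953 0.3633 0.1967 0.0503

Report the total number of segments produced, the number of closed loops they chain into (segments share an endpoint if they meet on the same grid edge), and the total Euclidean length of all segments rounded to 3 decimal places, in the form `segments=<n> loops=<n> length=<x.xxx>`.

segments=14 loops=1 length=9.212

cell (1,2): code 0100 → (1.878,3.000)–(2.000,2.654)
cell (1,3): code 1000 → (2.000,3.225)–(1.878,3.000)
cell (2,2): code 0110 → (2.000,2.654)–(3.000,2.072)
cell (2,3): code 1101 → (2.444,4.000)–(2.000,3.225)
cell (2,4): code 1000 → (3.000,4.520)–(2.444,4.000)
cell (3,2): code 0110 → (3.000,2.072)–(4.000,2.627)
cell (3,4): code 1101 → (3.590,5.000)–(3.000,4.520)
cell (3,5): code 1000 → (4.000,5.188)–(3.590,5.000)
cell (4,2): code 0010 → (4.000,2.627)–(4.322,3.000)
cell (4,3): code 0111 → (4.322,3.000)–(5.000,3.939)
cell (4,4): code 1011 → (5.000,4.158)–(4.566,5.000)
cell (4,5): code 0001 → (4.566,5.000)–(4.000,5.188)
cell (5,3): code 0010 → (5.000,3.939)–(5.027,4.000)
cell (5,4): code 0001 → (5.027,4.000)–(5.000,4.158)
total: 14 segments, chained into 1 closed loop(s), length Σ = 9.211575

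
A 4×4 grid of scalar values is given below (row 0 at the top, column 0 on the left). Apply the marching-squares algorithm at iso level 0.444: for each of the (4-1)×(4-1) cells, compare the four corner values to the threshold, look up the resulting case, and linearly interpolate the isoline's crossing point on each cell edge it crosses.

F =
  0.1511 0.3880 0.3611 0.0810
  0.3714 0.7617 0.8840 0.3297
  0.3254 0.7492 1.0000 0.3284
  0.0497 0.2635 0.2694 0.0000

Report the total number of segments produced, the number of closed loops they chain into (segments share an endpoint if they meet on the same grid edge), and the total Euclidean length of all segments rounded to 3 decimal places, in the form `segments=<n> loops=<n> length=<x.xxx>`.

segments=8 loops=1 length=8.428

cell (0,0): code 0100 → (0.150,1.000)–(1.000,0.186)
cell (0,1): code 1100 → (0.159,2.000)–(0.150,1.000)
cell (0,2): code 1000 → (1.000,2.794)–(0.159,2.000)
cell (1,0): code 0110 → (1.000,0.186)–(2.000,0.280)
cell (1,2): code 1001 → (2.000,2.828)–(1.000,2.794)
cell (2,0): code 0010 → (2.000,0.280)–(2.628,1.000)
cell (2,1): code 0011 → (2.628,1.000)–(2.761,2.000)
cell (2,2): code 0001 → (2.761,2.000)–(2.000,2.828)
total: 8 segments, chained into 1 closed loop(s), length Σ = 8.427827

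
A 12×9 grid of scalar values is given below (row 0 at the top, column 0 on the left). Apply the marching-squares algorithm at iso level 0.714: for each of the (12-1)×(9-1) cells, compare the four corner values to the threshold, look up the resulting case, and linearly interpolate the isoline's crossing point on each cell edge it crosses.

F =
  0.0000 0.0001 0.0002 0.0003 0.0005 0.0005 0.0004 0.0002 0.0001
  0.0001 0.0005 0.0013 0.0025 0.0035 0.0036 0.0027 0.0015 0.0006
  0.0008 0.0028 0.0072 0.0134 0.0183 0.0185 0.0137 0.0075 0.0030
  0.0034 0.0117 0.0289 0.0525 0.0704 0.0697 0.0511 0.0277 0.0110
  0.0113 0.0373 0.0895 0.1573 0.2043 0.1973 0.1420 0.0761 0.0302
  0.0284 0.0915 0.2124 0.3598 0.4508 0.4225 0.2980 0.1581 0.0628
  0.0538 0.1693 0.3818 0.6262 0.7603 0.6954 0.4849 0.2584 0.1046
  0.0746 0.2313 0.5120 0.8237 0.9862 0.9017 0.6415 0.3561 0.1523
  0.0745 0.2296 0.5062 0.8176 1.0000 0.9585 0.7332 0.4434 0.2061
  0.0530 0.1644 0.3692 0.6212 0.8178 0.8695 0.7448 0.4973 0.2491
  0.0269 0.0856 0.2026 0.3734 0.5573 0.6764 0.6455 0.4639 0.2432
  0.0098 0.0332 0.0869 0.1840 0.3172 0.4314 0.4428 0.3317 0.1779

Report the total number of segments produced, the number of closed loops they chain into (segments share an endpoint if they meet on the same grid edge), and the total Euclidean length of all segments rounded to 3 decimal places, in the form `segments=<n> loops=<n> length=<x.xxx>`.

segments=16 loops=1 length=11.558

cell (5,3): code 0100 → (5.850,4.000)–(6.000,3.655)
cell (5,4): code 1000 → (6.000,4.713)–(5.850,4.000)
cell (6,2): code 0100 → (6.445,3.000)–(7.000,2.648)
cell (6,3): code 1110 → (6.000,3.655)–(6.445,3.000)
cell (6,4): code 1101 → (6.090,5.000)–(6.000,4.713)
cell (6,5): code 1000 → (7.000,5.721)–(6.090,5.000)
cell (7,2): code 0110 → (7.000,2.648)–(8.000,2.667)
cell (7,5): code 1101 → (7.791,6.000)–(7.000,5.721)
cell (7,6): code 1000 → (8.000,6.066)–(7.791,6.000)
cell (8,2): code 0010 → (8.000,2.667)–(8.527,3.000)
cell (8,3): code 0111 → (8.527,3.000)–(9.000,3.472)
cell (8,6): code 1001 → (9.000,6.124)–(8.000,6.066)
cell (9,3): code 0010 → (9.000,3.472)–(9.398,4.000)
cell (9,4): code 0011 → (9.398,4.000)–(9.805,5.000)
cell (9,5): code 0011 → (9.805,5.000)–(9.310,6.000)
cell (9,6): code 0001 → (9.310,6.000)–(9.000,6.124)
total: 16 segments, chained into 1 closed loop(s), length Σ = 11.558114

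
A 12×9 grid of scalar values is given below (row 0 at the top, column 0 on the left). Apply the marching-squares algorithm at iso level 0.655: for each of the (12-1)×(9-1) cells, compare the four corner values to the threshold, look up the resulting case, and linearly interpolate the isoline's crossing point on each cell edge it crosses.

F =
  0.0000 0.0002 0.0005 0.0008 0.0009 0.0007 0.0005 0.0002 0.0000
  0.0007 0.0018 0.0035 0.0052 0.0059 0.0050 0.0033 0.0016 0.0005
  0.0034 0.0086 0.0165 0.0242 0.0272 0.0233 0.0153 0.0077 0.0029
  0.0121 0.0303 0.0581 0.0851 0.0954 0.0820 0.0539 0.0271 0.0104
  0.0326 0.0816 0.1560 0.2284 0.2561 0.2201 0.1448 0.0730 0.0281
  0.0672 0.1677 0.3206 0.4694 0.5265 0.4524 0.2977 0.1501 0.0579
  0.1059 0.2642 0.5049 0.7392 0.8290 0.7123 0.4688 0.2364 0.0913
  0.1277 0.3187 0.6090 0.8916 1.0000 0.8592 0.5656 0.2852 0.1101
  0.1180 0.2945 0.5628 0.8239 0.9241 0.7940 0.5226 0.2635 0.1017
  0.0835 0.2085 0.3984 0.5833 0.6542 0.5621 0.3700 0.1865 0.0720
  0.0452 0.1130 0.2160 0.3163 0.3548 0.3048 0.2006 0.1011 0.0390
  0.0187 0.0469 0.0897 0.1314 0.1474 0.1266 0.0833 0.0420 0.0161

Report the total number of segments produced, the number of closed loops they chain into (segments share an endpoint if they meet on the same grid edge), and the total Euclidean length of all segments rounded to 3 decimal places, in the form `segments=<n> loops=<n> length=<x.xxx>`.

cell (5,2): code 0100 → (5.688,3.000)–(6.000,2.641)
cell (5,3): code 1100 → (5.425,4.000)–(5.688,3.000)
cell (5,4): code 1100 → (5.780,5.000)–(5.425,4.000)
cell (5,5): code 1000 → (6.000,5.235)–(5.780,5.000)
cell (6,2): code 0110 → (6.000,2.641)–(7.000,2.163)
cell (6,5): code 1001 → (7.000,5.696)–(6.000,5.235)
cell (7,2): code 0110 → (7.000,2.163)–(8.000,2.353)
cell (7,5): code 1001 → (8.000,5.512)–(7.000,5.696)
cell (8,2): code 0010 → (8.000,2.353)–(8.702,3.000)
cell (8,3): code 0011 → (8.702,3.000)–(8.997,4.000)
cell (8,4): code 0011 → (8.997,4.000)–(8.599,5.000)
cell (8,5): code 0001 → (8.599,5.000)–(8.000,5.512)
total: 12 segments, chained into 1 closed loop(s), length Σ = 10.999029

segments=12 loops=1 length=10.999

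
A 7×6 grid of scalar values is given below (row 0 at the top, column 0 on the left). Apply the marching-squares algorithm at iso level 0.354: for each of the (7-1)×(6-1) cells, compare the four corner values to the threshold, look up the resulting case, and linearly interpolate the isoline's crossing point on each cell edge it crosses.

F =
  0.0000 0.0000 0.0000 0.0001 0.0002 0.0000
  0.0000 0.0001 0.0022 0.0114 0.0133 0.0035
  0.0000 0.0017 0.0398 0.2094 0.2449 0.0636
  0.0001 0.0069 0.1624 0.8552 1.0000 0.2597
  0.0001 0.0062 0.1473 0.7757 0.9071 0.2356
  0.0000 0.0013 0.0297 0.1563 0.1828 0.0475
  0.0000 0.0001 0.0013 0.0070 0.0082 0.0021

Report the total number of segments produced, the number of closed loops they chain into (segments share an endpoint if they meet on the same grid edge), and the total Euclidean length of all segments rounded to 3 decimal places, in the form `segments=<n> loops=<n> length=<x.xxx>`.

segments=8 loops=1 length=8.371

cell (2,2): code 0100 → (2.224,3.000)–(3.000,2.277)
cell (2,3): code 1100 → (2.144,4.000)–(2.224,3.000)
cell (2,4): code 1000 → (3.000,4.873)–(2.144,4.000)
cell (3,2): code 0110 → (3.000,2.277)–(4.000,2.329)
cell (3,4): code 1001 → (4.000,4.824)–(3.000,4.873)
cell (4,2): code 0010 → (4.000,2.329)–(4.681,3.000)
cell (4,3): code 0011 → (4.681,3.000)–(4.764,4.000)
cell (4,4): code 0001 → (4.764,4.000)–(4.000,4.824)
total: 8 segments, chained into 1 closed loop(s), length Σ = 8.371316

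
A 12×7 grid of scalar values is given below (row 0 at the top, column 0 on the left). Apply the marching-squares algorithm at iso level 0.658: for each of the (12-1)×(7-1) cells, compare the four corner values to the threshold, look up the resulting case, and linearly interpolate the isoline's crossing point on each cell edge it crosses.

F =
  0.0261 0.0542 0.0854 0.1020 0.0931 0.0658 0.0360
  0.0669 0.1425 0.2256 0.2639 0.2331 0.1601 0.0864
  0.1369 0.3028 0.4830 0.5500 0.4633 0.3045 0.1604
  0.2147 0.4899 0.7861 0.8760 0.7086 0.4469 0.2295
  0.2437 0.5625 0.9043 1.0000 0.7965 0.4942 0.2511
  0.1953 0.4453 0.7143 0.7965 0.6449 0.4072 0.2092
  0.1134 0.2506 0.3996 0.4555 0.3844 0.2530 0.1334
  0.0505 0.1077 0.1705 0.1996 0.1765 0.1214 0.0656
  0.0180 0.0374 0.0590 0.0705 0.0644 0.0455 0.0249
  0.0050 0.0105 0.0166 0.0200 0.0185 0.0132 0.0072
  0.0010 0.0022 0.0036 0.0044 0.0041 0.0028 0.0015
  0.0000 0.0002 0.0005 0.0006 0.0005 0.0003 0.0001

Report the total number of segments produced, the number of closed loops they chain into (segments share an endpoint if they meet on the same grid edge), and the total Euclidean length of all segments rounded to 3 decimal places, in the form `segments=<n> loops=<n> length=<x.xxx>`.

segments=12 loops=1 length=9.662

cell (2,1): code 0100 → (2.577,2.000)–(3.000,1.568)
cell (2,2): code 1100 → (2.331,3.000)–(2.577,2.000)
cell (2,3): code 1100 → (2.794,4.000)–(2.331,3.000)
cell (2,4): code 1000 → (3.000,4.193)–(2.794,4.000)
cell (3,1): code 0110 → (3.000,1.568)–(4.000,1.279)
cell (3,4): code 1001 → (4.000,4.458)–(3.000,4.193)
cell (4,1): code 0110 → (4.000,1.279)–(5.000,1.791)
cell (4,3): code 1011 → (5.000,3.914)–(4.914,4.000)
cell (4,4): code 0001 → (4.914,4.000)–(4.000,4.458)
cell (5,1): code 0010 → (5.000,1.791)–(5.179,2.000)
cell (5,2): code 0011 → (5.179,2.000)–(5.406,3.000)
cell (5,3): code 0001 → (5.406,3.000)–(5.000,3.914)
total: 12 segments, chained into 1 closed loop(s), length Σ = 9.662155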